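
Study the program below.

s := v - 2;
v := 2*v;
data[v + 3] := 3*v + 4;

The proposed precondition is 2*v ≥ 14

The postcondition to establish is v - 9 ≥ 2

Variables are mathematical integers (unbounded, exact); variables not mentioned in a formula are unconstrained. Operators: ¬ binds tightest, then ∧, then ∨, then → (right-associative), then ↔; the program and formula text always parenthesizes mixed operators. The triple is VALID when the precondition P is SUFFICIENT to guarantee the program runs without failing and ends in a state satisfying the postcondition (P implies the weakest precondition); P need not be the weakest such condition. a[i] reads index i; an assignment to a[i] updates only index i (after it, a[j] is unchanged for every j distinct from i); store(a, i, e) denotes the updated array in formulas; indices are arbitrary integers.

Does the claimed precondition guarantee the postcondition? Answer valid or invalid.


Working backward. After the program, the postcondition v - 9 ≥ 2 must hold; in canonical form it is v ≥ 11.
Before data[v + 3] := 3*v + 4: v ≥ 11
Before v := 2*v: 2*v ≥ 11
Before s := v - 2: 2*v ≥ 11
The weakest precondition is 2*v ≥ 11.
Check whether 2*v ≥ 14 implies it.
Every state satisfying the precondition satisfies the weakest precondition: the implication holds.
Answer: valid


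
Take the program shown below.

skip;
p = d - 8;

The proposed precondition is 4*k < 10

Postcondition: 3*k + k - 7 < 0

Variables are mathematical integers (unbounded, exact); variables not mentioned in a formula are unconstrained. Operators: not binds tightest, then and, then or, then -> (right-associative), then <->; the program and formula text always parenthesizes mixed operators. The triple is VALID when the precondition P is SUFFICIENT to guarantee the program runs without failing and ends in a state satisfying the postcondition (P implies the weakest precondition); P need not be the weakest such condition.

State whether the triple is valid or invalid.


Working backward. After the program, the postcondition 3*k + k - 7 < 0 must hold; in canonical form it is 4*k < 7.
Before p := d - 8: 4*k < 7
Before skip: 4*k < 7
The weakest precondition is 4*k < 7.
Check whether 4*k < 10 implies it.
Countermodel: at the initial state k = 2, the precondition holds but the weakest precondition fails.
Answer: invalid


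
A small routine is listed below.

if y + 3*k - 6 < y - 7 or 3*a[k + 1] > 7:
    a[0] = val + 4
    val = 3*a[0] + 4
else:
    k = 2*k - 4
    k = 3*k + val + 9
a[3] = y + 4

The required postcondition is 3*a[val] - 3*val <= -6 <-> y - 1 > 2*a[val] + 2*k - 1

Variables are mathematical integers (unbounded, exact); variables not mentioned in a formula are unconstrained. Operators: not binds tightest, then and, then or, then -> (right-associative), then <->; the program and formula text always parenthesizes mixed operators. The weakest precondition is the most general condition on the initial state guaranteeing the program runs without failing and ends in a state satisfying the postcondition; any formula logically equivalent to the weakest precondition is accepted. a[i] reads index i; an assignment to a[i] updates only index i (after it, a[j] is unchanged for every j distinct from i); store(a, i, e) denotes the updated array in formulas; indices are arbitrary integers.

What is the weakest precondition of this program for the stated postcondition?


Working backward. After the program, the postcondition 3*a[val] - 3*val <= -6 <-> y - 1 > 2*a[val] + 2*k - 1 must hold; in canonical form it is 3*a[val] <= 3*val - 6 <-> y > 2*a[val] + 2*k.
Before a[3] := y + 4: 3*store(a, 3, y + 4)[val] <= 3*val - 6 <-> y > 2*store(a, 3, y + 4)[val] + 2*k
Then branch requires 3*store(store(a, 0, val + 4), 3, y + 4)[3*val + 16] <= 9*val + 42 <-> y > 2*store(store(a, 0, val + 4), 3, y + 4)[3*val + 16] + 2*k; else branch requires 3*store(a, 3, y + 4)[val] <= 3*val - 6 <-> y > 2*store(a, 3, y + 4)[val] + 12*k + 2*val - 6.
Before the if: ((3*k < -1 or 3*a[k + 1] > 7) -> (3*store(store(a, 0, val + 4), 3, y + 4)[3*val + 16] <= 9*val + 42 <-> y > 2*store(store(a, 0, val + 4), 3, y + 4)[3*val + 16] + 2*k)) and ((not (3*k < -1 or 3*a[k + 1] > 7)) -> (3*store(a, 3, y + 4)[val] <= 3*val - 6 <-> y > 2*store(a, 3, y + 4)[val] + 12*k + 2*val - 6))
Answer: WP = ((3*k < -1 or 3*a[k + 1] > 7) -> (3*store(store(a, 0, val + 4), 3, y + 4)[3*val + 16] <= 9*val + 42 <-> y > 2*store(store(a, 0, val + 4), 3, y + 4)[3*val + 16] + 2*k)) and ((not (3*k < -1 or 3*a[k + 1] > 7)) -> (3*store(a, 3, y + 4)[val] <= 3*val - 6 <-> y > 2*store(a, 3, y + 4)[val] + 12*k + 2*val - 6))


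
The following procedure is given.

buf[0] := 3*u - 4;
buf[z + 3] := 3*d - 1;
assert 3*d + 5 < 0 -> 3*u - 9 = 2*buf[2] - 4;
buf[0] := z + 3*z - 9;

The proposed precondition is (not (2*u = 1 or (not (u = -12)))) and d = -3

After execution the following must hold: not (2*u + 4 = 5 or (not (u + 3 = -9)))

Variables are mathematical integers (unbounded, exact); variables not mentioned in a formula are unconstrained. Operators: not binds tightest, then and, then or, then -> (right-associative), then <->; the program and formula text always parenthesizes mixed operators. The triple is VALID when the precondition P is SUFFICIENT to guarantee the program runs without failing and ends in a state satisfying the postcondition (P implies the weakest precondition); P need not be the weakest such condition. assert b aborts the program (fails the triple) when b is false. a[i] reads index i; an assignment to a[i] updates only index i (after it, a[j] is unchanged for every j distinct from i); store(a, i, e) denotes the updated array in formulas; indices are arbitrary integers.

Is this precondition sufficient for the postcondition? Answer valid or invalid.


Working backward. After the program, the postcondition not (2*u + 4 = 5 or (not (u + 3 = -9))) must hold; in canonical form it is not (2*u = 1 or (not (u = -12))).
Before buf[0] := z + 3*z - 9: not (2*u = 1 or (not (u = -12)))
Before assert 3*d + 5 < 0 -> 3*u - 9 = 2*buf[2] - 4: (3*d < -5 -> 3*u = 2*buf[2] + 5) and (not (2*u = 1 or (not (u = -12))))
Before buf[z + 3] := 3*d - 1: (3*d < -5 -> 3*u = 2*store(buf, z + 3, 3*d - 1)[2] + 5) and (not (2*u = 1 or (not (u = -12))))
Before buf[0] := 3*u - 4: (3*d < -5 -> 3*u = 2*store(store(buf, 0, 3*u - 4), z + 3, 3*d - 1)[2] + 5) and (not (2*u = 1 or (not (u = -12))))
The weakest precondition is (3*d < -5 -> 3*u = 2*store(store(buf, 0, 3*u - 4), z + 3, 3*d - 1)[2] + 5) and (not (2*u = 1 or (not (u = -12)))).
Check whether (not (2*u = 1 or (not (u = -12)))) and d = -3 implies it.
Countermodel: at the initial state buf = {[0] = 0, [2] = 0, [3] = 0, elsewhere 0}, d = -3, u = -12, z = 0, the precondition holds but the weakest precondition fails.
Answer: invalid


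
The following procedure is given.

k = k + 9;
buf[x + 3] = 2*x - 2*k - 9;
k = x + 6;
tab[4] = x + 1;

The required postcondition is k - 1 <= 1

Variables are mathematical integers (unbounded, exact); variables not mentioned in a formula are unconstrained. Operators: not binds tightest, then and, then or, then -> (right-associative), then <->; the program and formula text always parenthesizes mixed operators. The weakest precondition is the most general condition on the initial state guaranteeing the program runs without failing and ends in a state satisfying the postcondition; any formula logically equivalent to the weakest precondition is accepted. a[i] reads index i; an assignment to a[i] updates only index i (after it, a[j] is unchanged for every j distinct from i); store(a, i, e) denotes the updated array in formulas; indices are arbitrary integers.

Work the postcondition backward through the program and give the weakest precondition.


Working backward. After the program, the postcondition k - 1 <= 1 must hold; in canonical form it is k <= 2.
Before tab[4] := x + 1: k <= 2
Before k := x + 6: x <= -4
Before buf[x + 3] := 2*x - 2*k - 9: x <= -4
Before k := k + 9: x <= -4
Answer: WP = x <= -4


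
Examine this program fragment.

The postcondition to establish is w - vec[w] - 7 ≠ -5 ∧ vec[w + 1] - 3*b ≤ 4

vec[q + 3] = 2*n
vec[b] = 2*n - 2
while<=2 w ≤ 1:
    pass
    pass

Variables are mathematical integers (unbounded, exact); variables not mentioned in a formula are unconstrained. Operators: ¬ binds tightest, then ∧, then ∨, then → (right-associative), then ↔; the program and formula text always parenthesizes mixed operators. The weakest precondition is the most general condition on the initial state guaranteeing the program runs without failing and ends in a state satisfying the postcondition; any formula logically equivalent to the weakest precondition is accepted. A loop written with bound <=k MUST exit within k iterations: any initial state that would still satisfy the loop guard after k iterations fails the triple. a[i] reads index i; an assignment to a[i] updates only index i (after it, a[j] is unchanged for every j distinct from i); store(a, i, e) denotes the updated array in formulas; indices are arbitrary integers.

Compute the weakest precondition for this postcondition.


Working backward. After the program, the postcondition w - vec[w] - 7 ≠ -5 ∧ vec[w + 1] - 3*b ≤ 4 must hold; in canonical form it is w ≠ vec[w] + 2 ∧ vec[w + 1] ≤ 3*b + 4.
Before the loop (bound <=2), unroll the exhaustion recursion (WP_0 = exit-now case; WP_j = one more guarded iteration, up to j = 2):
  WP_0: (¬(w ≤ 1)) ∧ w ≠ vec[w] + 2 ∧ vec[w + 1] ≤ 3*b + 4
  WP_1: (w ≤ 1 → ((¬(w ≤ 1)) ∧ w ≠ vec[w] + 2 ∧ vec[w + 1] ≤ 3*b + 4)) ∧ ((¬(w ≤ 1)) → (w ≠ vec[w] + 2 ∧ vec[w + 1] ≤ 3*b + 4))
  WP_2: (w ≤ 1 → ((w ≤ 1 → ((¬(w ≤ 1)) ∧ w ≠ vec[w] + 2 ∧ vec[w + 1] ≤ 3*b + 4)) ∧ ((¬(w ≤ 1)) → (w ≠ vec[w] + 2 ∧ vec[w + 1] ≤ 3*b + 4)))) ∧ ((¬(w ≤ 1)) → (w ≠ vec[w] + 2 ∧ vec[w + 1] ≤ 3*b + 4))
So before the loop: (w ≤ 1 → ((w ≤ 1 → ((¬(w ≤ 1)) ∧ w ≠ vec[w] + 2 ∧ vec[w + 1] ≤ 3*b + 4)) ∧ ((¬(w ≤ 1)) → (w ≠ vec[w] + 2 ∧ vec[w + 1] ≤ 3*b + 4)))) ∧ ((¬(w ≤ 1)) → (w ≠ vec[w] + 2 ∧ vec[w + 1] ≤ 3*b + 4))
Before vec[b] := 2*n - 2: (w ≤ 1 → ((w ≤ 1 → ((¬(w ≤ 1)) ∧ w ≠ store(vec, b, 2*n - 2)[w] + 2 ∧ store(vec, b, 2*n - 2)[w + 1] ≤ 3*b + 4)) ∧ ((¬(w ≤ 1)) → (w ≠ store(vec, b, 2*n - 2)[w] + 2 ∧ store(vec, b, 2*n - 2)[w + 1] ≤ 3*b + 4)))) ∧ ((¬(w ≤ 1)) → (w ≠ store(vec, b, 2*n - 2)[w] + 2 ∧ store(vec, b, 2*n - 2)[w + 1] ≤ 3*b + 4))
Before vec[q + 3] := 2*n: (w ≤ 1 → ((w ≤ 1 → ((¬(w ≤ 1)) ∧ w ≠ store(store(vec, q + 3, 2*n), b, 2*n - 2)[w] + 2 ∧ store(store(vec, q + 3, 2*n), b, 2*n - 2)[w + 1] ≤ 3*b + 4)) ∧ ((¬(w ≤ 1)) → (w ≠ store(store(vec, q + 3, 2*n), b, 2*n - 2)[w] + 2 ∧ store(store(vec, q + 3, 2*n), b, 2*n - 2)[w + 1] ≤ 3*b + 4)))) ∧ ((¬(w ≤ 1)) → (w ≠ store(store(vec, q + 3, 2*n), b, 2*n - 2)[w] + 2 ∧ store(store(vec, q + 3, 2*n), b, 2*n - 2)[w + 1] ≤ 3*b + 4))
Answer: WP = (w ≤ 1 → ((w ≤ 1 → ((¬(w ≤ 1)) ∧ w ≠ store(store(vec, q + 3, 2*n), b, 2*n - 2)[w] + 2 ∧ store(store(vec, q + 3, 2*n), b, 2*n - 2)[w + 1] ≤ 3*b + 4)) ∧ ((¬(w ≤ 1)) → (w ≠ store(store(vec, q + 3, 2*n), b, 2*n - 2)[w] + 2 ∧ store(store(vec, q + 3, 2*n), b, 2*n - 2)[w + 1] ≤ 3*b + 4)))) ∧ ((¬(w ≤ 1)) → (w ≠ store(store(vec, q + 3, 2*n), b, 2*n - 2)[w] + 2 ∧ store(store(vec, q + 3, 2*n), b, 2*n - 2)[w + 1] ≤ 3*b + 4))


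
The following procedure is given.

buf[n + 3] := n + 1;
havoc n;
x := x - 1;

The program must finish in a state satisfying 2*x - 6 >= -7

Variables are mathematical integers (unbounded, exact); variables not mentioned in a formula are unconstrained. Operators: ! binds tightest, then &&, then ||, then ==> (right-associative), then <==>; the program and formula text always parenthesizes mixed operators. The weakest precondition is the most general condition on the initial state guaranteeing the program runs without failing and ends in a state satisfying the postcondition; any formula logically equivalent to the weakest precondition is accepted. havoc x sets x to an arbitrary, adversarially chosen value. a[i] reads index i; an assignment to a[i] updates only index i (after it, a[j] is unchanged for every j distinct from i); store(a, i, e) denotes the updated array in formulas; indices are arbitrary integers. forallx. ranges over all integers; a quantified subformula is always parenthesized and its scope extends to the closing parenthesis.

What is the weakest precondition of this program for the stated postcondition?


Working backward. After the program, the postcondition 2*x - 6 >= -7 must hold; in canonical form it is 2*x >= -1.
Before x := x - 1: 2*x >= 1
Before havoc n: 2*x >= 1
Before buf[n + 3] := n + 1: 2*x >= 1
Answer: WP = 2*x >= 1


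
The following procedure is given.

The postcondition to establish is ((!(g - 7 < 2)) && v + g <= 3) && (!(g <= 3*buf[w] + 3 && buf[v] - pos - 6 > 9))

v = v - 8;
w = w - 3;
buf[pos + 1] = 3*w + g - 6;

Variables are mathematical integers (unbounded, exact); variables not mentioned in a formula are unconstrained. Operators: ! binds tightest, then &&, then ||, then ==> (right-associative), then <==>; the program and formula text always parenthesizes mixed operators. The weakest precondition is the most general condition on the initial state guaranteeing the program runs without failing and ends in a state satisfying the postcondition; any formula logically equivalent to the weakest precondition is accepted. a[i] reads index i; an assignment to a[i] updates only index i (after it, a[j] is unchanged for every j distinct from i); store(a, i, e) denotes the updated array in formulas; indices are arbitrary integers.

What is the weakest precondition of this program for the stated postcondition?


Working backward. After the program, the postcondition ((!(g - 7 < 2)) && v + g <= 3) && (!(g <= 3*buf[w] + 3 && buf[v] - pos - 6 > 9)) must hold; in canonical form it is (!(g < 9)) && g + v <= 3 && (!(g <= 3*buf[w] + 3 && buf[v] > pos + 15)).
Before buf[pos + 1] := 3*w + g - 6: (!(g < 9)) && g + v <= 3 && (!(g <= 3*store(buf, pos + 1, g + 3*w - 6)[w] + 3 && store(buf, pos + 1, g + 3*w - 6)[v] > pos + 15))
Before w := w - 3: (!(g < 9)) && g + v <= 3 && (!(g <= 3*store(buf, pos + 1, g + 3*w - 15)[w - 3] + 3 && store(buf, pos + 1, g + 3*w - 15)[v] > pos + 15))
Before v := v - 8: (!(g < 9)) && g + v <= 11 && (!(g <= 3*store(buf, pos + 1, g + 3*w - 15)[w - 3] + 3 && store(buf, pos + 1, g + 3*w - 15)[v - 8] > pos + 15))
Answer: WP = (!(g < 9)) && g + v <= 11 && (!(g <= 3*store(buf, pos + 1, g + 3*w - 15)[w - 3] + 3 && store(buf, pos + 1, g + 3*w - 15)[v - 8] > pos + 15))


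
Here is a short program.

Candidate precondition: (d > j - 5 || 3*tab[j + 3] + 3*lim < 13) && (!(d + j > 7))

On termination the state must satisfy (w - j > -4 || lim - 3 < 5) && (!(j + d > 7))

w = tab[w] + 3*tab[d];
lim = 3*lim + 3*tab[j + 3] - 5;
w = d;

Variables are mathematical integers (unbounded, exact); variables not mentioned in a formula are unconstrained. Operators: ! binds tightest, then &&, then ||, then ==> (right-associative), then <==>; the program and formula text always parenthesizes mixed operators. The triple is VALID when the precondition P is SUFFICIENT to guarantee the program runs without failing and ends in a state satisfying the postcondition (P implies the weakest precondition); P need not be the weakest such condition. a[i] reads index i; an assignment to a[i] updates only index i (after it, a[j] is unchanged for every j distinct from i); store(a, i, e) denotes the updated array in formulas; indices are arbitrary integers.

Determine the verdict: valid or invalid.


Working backward. After the program, the postcondition (w - j > -4 || lim - 3 < 5) && (!(j + d > 7)) must hold; in canonical form it is (w > j - 4 || lim < 8) && (!(d + j > 7)).
Before w := d: (d > j - 4 || lim < 8) && (!(d + j > 7))
Before lim := 3*lim + 3*tab[j + 3] - 5: (d > j - 4 || 3*tab[j + 3] + 3*lim < 13) && (!(d + j > 7))
Before w := tab[w] + 3*tab[d]: (d > j - 4 || 3*tab[j + 3] + 3*lim < 13) && (!(d + j > 7))
The weakest precondition is (d > j - 4 || 3*tab[j + 3] + 3*lim < 13) && (!(d + j > 7)).
Check whether (d > j - 5 || 3*tab[j + 3] + 3*lim < 13) && (!(d + j > 7)) implies it.
Countermodel: at the initial state d = -4, j = 0, lim = 0, tab = {[3] = 5, elsewhere 5}, the precondition holds but the weakest precondition fails.
Answer: invalid


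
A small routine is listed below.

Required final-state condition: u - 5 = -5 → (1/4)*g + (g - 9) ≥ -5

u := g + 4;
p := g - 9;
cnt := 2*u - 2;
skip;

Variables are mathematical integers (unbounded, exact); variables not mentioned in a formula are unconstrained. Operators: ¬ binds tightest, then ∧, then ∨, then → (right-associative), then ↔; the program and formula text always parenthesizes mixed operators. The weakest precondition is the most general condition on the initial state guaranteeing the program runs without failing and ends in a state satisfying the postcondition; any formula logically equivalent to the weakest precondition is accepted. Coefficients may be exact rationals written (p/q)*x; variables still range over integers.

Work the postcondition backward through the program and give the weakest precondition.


Working backward. After the program, the postcondition u - 5 = -5 → (1/4)*g + (g - 9) ≥ -5 must hold; in canonical form it is u = 0 → (5/4)*g ≥ 4.
Before skip: u = 0 → (5/4)*g ≥ 4
Before cnt := 2*u - 2: u = 0 → (5/4)*g ≥ 4
Before p := g - 9: u = 0 → (5/4)*g ≥ 4
Before u := g + 4: g = -4 → (5/4)*g ≥ 4
Answer: WP = g = -4 → (5/4)*g ≥ 4


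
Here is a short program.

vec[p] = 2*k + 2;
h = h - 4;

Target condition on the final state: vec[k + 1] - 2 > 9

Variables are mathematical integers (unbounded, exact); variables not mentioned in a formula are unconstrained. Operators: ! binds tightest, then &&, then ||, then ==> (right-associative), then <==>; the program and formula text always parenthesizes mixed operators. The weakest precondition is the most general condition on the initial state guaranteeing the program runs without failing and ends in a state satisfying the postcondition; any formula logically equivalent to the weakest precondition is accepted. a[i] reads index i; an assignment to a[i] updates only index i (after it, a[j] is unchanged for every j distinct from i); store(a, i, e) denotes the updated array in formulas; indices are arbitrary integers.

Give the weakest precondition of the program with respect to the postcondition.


Working backward. After the program, the postcondition vec[k + 1] - 2 > 9 must hold; in canonical form it is vec[k + 1] > 11.
Before h := h - 4: vec[k + 1] > 11
Before vec[p] := 2*k + 2: store(vec, p, 2*k + 2)[k + 1] > 11
Answer: WP = store(vec, p, 2*k + 2)[k + 1] > 11


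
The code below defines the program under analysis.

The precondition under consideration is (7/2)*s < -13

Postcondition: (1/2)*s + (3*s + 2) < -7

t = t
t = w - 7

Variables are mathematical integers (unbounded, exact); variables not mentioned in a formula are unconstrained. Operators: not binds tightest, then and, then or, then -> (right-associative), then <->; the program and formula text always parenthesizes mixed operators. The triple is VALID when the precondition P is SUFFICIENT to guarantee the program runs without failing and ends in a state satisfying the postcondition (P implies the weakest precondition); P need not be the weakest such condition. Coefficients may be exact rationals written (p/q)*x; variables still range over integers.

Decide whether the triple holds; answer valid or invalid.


Working backward. After the program, the postcondition (1/2)*s + (3*s + 2) < -7 must hold; in canonical form it is (7/2)*s < -9.
Before t := w - 7: (7/2)*s < -9
Before t := t: (7/2)*s < -9
The weakest precondition is (7/2)*s < -9.
Check whether (7/2)*s < -13 implies it.
Every state satisfying the precondition satisfies the weakest precondition: the implication holds.
Answer: valid


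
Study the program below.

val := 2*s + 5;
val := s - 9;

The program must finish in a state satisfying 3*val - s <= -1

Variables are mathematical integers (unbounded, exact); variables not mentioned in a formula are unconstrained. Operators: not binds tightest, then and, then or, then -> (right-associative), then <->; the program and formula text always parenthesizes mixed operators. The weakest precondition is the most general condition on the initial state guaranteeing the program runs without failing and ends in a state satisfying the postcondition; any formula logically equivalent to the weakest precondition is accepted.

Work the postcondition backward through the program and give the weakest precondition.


Working backward. After the program, the postcondition 3*val - s <= -1 must hold; in canonical form it is 3*val <= s - 1.
Before val := s - 9: 2*s <= 26
Before val := 2*s + 5: 2*s <= 26
Answer: WP = 2*s <= 26


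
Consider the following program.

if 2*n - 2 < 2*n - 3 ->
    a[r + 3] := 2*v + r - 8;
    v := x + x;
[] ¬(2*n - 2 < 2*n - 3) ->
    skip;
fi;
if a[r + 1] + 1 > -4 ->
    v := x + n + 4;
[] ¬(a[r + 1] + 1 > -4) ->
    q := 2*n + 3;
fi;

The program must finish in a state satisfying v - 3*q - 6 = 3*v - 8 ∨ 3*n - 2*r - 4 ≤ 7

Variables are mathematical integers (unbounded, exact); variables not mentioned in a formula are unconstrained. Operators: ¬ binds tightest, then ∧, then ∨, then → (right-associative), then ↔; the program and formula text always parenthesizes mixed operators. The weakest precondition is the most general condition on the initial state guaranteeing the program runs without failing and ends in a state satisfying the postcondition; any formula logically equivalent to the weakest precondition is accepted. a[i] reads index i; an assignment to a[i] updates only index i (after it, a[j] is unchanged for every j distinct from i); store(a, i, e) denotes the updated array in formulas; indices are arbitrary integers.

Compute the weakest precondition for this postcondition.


Working backward. After the program, the postcondition v - 3*q - 6 = 3*v - 8 ∨ 3*n - 2*r - 4 ≤ 7 must hold; in canonical form it is 3*q + 2*v = 2 ∨ 3*n ≤ 2*r + 11.
Then branch requires 2*n + 3*q + 2*x = -6 ∨ 3*n ≤ 2*r + 11; else branch requires 6*n + 2*v = -7 ∨ 3*n ≤ 2*r + 11.
Before the if: (a[r + 1] > -5 → (2*n + 3*q + 2*x = -6 ∨ 3*n ≤ 2*r + 11)) ∧ ((¬(a[r + 1] > -5)) → (6*n + 2*v = -7 ∨ 3*n ≤ 2*r + 11))
Then branch requires (store(a, r + 3, r + 2*v - 8)[r + 1] > -5 → (2*n + 3*q + 2*x = -6 ∨ 3*n ≤ 2*r + 11)) ∧ ((¬(store(a, r + 3, r + 2*v - 8)[r + 1] > -5)) → (6*n + 4*x = -7 ∨ 3*n ≤ 2*r + 11)); else branch requires (a[r + 1] > -5 → (2*n + 3*q + 2*x = -6 ∨ 3*n ≤ 2*r + 11)) ∧ ((¬(a[r + 1] > -5)) → (6*n + 2*v = -7 ∨ 3*n ≤ 2*r + 11)).
Before the if: (a[r + 1] > -5 → (2*n + 3*q + 2*x = -6 ∨ 3*n ≤ 2*r + 11)) ∧ ((¬(a[r + 1] > -5)) → (6*n + 2*v = -7 ∨ 3*n ≤ 2*r + 11))
Answer: WP = (a[r + 1] > -5 → (2*n + 3*q + 2*x = -6 ∨ 3*n ≤ 2*r + 11)) ∧ ((¬(a[r + 1] > -5)) → (6*n + 2*v = -7 ∨ 3*n ≤ 2*r + 11))


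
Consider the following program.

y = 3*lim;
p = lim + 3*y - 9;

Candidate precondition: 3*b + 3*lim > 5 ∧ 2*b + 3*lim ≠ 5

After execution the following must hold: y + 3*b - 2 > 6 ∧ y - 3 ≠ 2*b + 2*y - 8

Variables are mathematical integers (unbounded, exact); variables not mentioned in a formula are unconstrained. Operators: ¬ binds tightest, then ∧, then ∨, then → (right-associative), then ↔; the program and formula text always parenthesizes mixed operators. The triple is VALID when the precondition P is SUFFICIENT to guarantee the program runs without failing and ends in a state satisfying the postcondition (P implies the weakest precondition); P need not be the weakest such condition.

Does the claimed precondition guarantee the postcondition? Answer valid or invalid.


Working backward. After the program, the postcondition y + 3*b - 2 > 6 ∧ y - 3 ≠ 2*b + 2*y - 8 must hold; in canonical form it is 3*b + y > 8 ∧ 2*b + y ≠ 5.
Before p := lim + 3*y - 9: 3*b + y > 8 ∧ 2*b + y ≠ 5
Before y := 3*lim: 3*b + 3*lim > 8 ∧ 2*b + 3*lim ≠ 5
The weakest precondition is 3*b + 3*lim > 8 ∧ 2*b + 3*lim ≠ 5.
Check whether 3*b + 3*lim > 5 ∧ 2*b + 3*lim ≠ 5 implies it.
Countermodel: at the initial state b = 0, lim = 2, the precondition holds but the weakest precondition fails.
Answer: invalid


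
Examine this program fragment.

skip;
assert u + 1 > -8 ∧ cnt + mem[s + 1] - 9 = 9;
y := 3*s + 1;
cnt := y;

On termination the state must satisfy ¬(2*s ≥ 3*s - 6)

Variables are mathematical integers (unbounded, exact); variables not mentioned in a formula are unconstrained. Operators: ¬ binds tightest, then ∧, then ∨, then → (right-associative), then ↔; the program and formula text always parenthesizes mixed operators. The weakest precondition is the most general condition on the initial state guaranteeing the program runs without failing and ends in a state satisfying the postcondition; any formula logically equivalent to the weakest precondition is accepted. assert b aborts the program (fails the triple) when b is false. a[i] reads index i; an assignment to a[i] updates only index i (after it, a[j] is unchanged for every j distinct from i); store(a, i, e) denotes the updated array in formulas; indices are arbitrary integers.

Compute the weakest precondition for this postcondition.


Working backward. After the program, the postcondition ¬(2*s ≥ 3*s - 6) must hold; in canonical form it is ¬(s ≤ 6).
Before cnt := y: ¬(s ≤ 6)
Before y := 3*s + 1: ¬(s ≤ 6)
Before assert u + 1 > -8 ∧ cnt + mem[s + 1] - 9 = 9: u > -9 ∧ mem[s + 1] + cnt = 18 ∧ (¬(s ≤ 6))
Before skip: u > -9 ∧ mem[s + 1] + cnt = 18 ∧ (¬(s ≤ 6))
Answer: WP = u > -9 ∧ mem[s + 1] + cnt = 18 ∧ (¬(s ≤ 6))


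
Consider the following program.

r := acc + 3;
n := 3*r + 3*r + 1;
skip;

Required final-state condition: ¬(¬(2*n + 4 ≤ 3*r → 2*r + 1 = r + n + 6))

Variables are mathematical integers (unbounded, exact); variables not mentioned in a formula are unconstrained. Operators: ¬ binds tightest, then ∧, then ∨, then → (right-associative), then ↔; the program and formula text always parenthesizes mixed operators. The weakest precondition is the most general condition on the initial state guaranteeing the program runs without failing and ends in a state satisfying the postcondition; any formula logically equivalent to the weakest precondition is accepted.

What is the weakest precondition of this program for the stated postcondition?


Working backward. After the program, the postcondition ¬(¬(2*n + 4 ≤ 3*r → 2*r + 1 = r + n + 6)) must hold; in canonical form it is 2*n ≤ 3*r - 4 → r = n + 5.
Before skip: 2*n ≤ 3*r - 4 → r = n + 5
Before n := 3*r + 3*r + 1: 9*r ≤ -6 → 5*r = -6
Before r := acc + 3: 9*acc ≤ -33 → 5*acc = -21
Answer: WP = 9*acc ≤ -33 → 5*acc = -21


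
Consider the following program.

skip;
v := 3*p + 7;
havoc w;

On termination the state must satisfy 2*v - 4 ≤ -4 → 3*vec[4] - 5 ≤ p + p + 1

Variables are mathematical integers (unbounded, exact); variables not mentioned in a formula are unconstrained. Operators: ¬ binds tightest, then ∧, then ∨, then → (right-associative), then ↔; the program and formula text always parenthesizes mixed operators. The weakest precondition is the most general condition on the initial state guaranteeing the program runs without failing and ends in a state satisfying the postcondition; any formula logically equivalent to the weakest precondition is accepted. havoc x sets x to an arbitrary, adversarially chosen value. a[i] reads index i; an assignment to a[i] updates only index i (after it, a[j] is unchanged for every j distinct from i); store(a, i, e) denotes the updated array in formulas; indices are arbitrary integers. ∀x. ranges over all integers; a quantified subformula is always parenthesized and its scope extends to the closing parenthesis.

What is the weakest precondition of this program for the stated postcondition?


Working backward. After the program, the postcondition 2*v - 4 ≤ -4 → 3*vec[4] - 5 ≤ p + p + 1 must hold; in canonical form it is 2*v ≤ 0 → 3*vec[4] ≤ 2*p + 6.
Before havoc w: 2*v ≤ 0 → 3*vec[4] ≤ 2*p + 6
Before v := 3*p + 7: 6*p ≤ -14 → 3*vec[4] ≤ 2*p + 6
Before skip: 6*p ≤ -14 → 3*vec[4] ≤ 2*p + 6
Answer: WP = 6*p ≤ -14 → 3*vec[4] ≤ 2*p + 6


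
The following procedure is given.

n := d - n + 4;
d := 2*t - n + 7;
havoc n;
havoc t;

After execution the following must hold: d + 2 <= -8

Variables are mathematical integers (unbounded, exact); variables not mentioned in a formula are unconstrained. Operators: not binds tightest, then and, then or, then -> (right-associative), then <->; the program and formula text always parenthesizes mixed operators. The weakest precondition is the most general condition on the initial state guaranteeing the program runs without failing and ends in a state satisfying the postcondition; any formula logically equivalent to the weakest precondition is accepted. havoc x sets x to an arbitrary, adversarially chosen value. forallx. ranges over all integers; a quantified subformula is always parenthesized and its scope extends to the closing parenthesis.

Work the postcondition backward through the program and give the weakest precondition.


Working backward. After the program, the postcondition d + 2 <= -8 must hold; in canonical form it is d <= -10.
Before havoc t: d <= -10
Before havoc n: d <= -10
Before d := 2*t - n + 7: 2*t <= n - 17
Before n := d - n + 4: n + 2*t <= d - 13
Answer: WP = n + 2*t <= d - 13


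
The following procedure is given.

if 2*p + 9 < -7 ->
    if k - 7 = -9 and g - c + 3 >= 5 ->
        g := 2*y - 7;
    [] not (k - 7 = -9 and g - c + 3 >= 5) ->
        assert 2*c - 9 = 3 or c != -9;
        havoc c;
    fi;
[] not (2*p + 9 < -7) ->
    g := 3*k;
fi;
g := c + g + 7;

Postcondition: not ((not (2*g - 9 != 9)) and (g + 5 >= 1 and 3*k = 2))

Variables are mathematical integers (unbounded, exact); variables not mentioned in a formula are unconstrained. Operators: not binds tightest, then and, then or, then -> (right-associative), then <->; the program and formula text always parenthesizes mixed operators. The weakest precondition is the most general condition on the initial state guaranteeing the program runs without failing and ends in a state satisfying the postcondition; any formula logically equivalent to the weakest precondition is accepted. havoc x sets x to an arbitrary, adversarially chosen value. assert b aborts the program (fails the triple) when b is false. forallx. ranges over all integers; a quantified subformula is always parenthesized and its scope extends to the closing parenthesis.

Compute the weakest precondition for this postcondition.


Working backward. After the program, the postcondition not ((not (2*g - 9 != 9)) and (g + 5 >= 1 and 3*k = 2)) must hold; in canonical form it is not ((not (2*g != 18)) and g >= -4 and 3*k = 2).
Before g := c + g + 7: not ((not (2*c + 2*g != 4)) and c + g >= -11 and 3*k = 2)
Then branch requires ((k = -2 and g >= c + 2) -> (not ((not (2*c + 4*y != 18)) and c + 2*y >= -4 and 3*k = 2))) and ((not (k = -2 and g >= c + 2)) -> ((2*c = 12 or c != -9) and (forall c_1. (not ((not (2*c_1 + 2*g != 4)) and c_1 + g >= -11 and 3*k = 2))))); else branch requires not ((not (2*c + 6*k != 4)) and c + 3*k >= -11 and 3*k = 2).
Before the if: (2*p < -16 -> (((k = -2 and g >= c + 2) -> (not ((not (2*c + 4*y != 18)) and c + 2*y >= -4 and 3*k = 2))) and ((not (k = -2 and g >= c + 2)) -> ((2*c = 12 or c != -9) and (forall c_1. (not ((not (2*c_1 + 2*g != 4)) and c_1 + g >= -11 and 3*k = 2))))))) and ((not (2*p < -16)) -> (not ((not (2*c + 6*k != 4)) and c + 3*k >= -11 and 3*k = 2)))
Answer: WP = (2*p < -16 -> (((k = -2 and g >= c + 2) -> (not ((not (2*c + 4*y != 18)) and c + 2*y >= -4 and 3*k = 2))) and ((not (k = -2 and g >= c + 2)) -> ((2*c = 12 or c != -9) and (forall c_1. (not ((not (2*c_1 + 2*g != 4)) and c_1 + g >= -11 and 3*k = 2))))))) and ((not (2*p < -16)) -> (not ((not (2*c + 6*k != 4)) and c + 3*k >= -11 and 3*k = 2)))


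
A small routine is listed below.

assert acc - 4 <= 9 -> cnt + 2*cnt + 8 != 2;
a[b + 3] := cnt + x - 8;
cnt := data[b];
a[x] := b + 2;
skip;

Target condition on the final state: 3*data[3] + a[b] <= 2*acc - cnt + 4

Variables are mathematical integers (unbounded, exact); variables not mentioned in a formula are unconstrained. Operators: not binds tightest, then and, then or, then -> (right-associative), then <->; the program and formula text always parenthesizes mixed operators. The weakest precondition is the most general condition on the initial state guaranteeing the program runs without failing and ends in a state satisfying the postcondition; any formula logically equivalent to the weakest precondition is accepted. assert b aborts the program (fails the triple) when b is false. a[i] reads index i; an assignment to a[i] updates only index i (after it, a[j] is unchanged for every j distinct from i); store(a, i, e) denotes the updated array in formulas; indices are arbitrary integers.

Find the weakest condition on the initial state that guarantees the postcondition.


Working backward. After the program, the postcondition 3*data[3] + a[b] <= 2*acc - cnt + 4 must hold; in canonical form it is a[b] + 3*data[3] + cnt <= 2*acc + 4.
Before skip: a[b] + 3*data[3] + cnt <= 2*acc + 4
Before a[x] := b + 2: 3*data[3] + store(a, x, b + 2)[b] + cnt <= 2*acc + 4
Before cnt := data[b]: 3*data[3] + data[b] + store(a, x, b + 2)[b] <= 2*acc + 4
Before a[b + 3] := cnt + x - 8: 3*data[3] + data[b] + store(store(a, b + 3, cnt + x - 8), x, b + 2)[b] <= 2*acc + 4
Before assert acc - 4 <= 9 -> cnt + 2*cnt + 8 != 2: (acc <= 13 -> 3*cnt != -6) and 3*data[3] + data[b] + store(store(a, b + 3, cnt + x - 8), x, b + 2)[b] <= 2*acc + 4
Answer: WP = (acc <= 13 -> 3*cnt != -6) and 3*data[3] + data[b] + store(store(a, b + 3, cnt + x - 8), x, b + 2)[b] <= 2*acc + 4


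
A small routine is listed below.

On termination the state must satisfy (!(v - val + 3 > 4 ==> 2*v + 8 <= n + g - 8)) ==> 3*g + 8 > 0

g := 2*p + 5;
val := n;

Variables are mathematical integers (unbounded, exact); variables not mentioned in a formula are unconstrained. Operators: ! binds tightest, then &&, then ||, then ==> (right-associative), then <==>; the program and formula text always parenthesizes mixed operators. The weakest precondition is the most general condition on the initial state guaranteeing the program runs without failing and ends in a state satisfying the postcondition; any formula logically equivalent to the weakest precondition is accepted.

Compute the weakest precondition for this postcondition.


Working backward. After the program, the postcondition (!(v - val + 3 > 4 ==> 2*v + 8 <= n + g - 8)) ==> 3*g + 8 > 0 must hold; in canonical form it is (!(v > val + 1 ==> 2*v <= g + n - 16)) ==> 3*g > -8.
Before val := n: (!(v > n + 1 ==> 2*v <= g + n - 16)) ==> 3*g > -8
Before g := 2*p + 5: (!(v > n + 1 ==> 2*v <= n + 2*p - 11)) ==> 6*p > -23
Answer: WP = (!(v > n + 1 ==> 2*v <= n + 2*p - 11)) ==> 6*p > -23


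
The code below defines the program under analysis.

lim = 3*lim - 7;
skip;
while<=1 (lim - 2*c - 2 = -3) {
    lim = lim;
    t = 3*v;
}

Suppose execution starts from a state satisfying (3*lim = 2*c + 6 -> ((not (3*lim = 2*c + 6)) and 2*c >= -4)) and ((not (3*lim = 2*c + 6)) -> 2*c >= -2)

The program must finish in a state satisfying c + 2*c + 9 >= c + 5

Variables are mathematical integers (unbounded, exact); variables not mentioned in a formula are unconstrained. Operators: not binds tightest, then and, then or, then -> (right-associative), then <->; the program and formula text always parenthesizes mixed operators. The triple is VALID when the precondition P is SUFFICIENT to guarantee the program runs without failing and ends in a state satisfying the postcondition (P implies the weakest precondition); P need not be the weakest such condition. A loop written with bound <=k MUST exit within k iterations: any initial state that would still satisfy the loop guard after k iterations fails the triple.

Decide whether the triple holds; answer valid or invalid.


Working backward. After the program, the postcondition c + 2*c + 9 >= c + 5 must hold; in canonical form it is 2*c >= -4.
Before the loop (bound <=1), unroll the exhaustion recursion (WP_0 = exit-now case; WP_j = one more guarded iteration, up to j = 1):
  WP_0: (not (lim = 2*c - 1)) and 2*c >= -4
  WP_1: (lim = 2*c - 1 -> ((not (lim = 2*c - 1)) and 2*c >= -4)) and ((not (lim = 2*c - 1)) -> 2*c >= -4)
So before the loop: (lim = 2*c - 1 -> ((not (lim = 2*c - 1)) and 2*c >= -4)) and ((not (lim = 2*c - 1)) -> 2*c >= -4)
Before skip: (lim = 2*c - 1 -> ((not (lim = 2*c - 1)) and 2*c >= -4)) and ((not (lim = 2*c - 1)) -> 2*c >= -4)
Before lim := 3*lim - 7: (3*lim = 2*c + 6 -> ((not (3*lim = 2*c + 6)) and 2*c >= -4)) and ((not (3*lim = 2*c + 6)) -> 2*c >= -4)
The weakest precondition is (3*lim = 2*c + 6 -> ((not (3*lim = 2*c + 6)) and 2*c >= -4)) and ((not (3*lim = 2*c + 6)) -> 2*c >= -4).
Check whether (3*lim = 2*c + 6 -> ((not (3*lim = 2*c + 6)) and 2*c >= -4)) and ((not (3*lim = 2*c + 6)) -> 2*c >= -2) implies it.
Every state satisfying the precondition satisfies the weakest precondition: the implication holds.
Answer: valid


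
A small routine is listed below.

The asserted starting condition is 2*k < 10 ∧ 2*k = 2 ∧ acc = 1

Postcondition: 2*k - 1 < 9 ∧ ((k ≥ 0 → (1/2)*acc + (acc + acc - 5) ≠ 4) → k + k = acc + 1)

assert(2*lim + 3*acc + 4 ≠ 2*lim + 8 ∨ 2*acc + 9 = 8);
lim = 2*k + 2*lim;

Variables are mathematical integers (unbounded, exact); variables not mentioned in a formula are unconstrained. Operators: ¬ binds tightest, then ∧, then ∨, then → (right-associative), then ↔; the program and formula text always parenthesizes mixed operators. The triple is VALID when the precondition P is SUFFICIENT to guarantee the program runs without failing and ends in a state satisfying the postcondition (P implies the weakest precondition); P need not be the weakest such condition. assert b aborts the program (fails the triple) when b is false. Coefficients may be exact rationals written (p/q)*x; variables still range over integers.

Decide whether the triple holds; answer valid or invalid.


Working backward. After the program, the postcondition 2*k - 1 < 9 ∧ ((k ≥ 0 → (1/2)*acc + (acc + acc - 5) ≠ 4) → k + k = acc + 1) must hold; in canonical form it is 2*k < 10 ∧ ((k ≥ 0 → (5/2)*acc ≠ 9) → 2*k = acc + 1).
Before lim := 2*k + 2*lim: 2*k < 10 ∧ ((k ≥ 0 → (5/2)*acc ≠ 9) → 2*k = acc + 1)
Before assert 2*lim + 3*acc + 4 ≠ 2*lim + 8 ∨ 2*acc + 9 = 8: (3*acc ≠ 4 ∨ 2*acc = -1) ∧ 2*k < 10 ∧ ((k ≥ 0 → (5/2)*acc ≠ 9) → 2*k = acc + 1)
The weakest precondition is (3*acc ≠ 4 ∨ 2*acc = -1) ∧ 2*k < 10 ∧ ((k ≥ 0 → (5/2)*acc ≠ 9) → 2*k = acc + 1).
Check whether 2*k < 10 ∧ 2*k = 2 ∧ acc = 1 implies it.
Every state satisfying the precondition satisfies the weakest precondition: the implication holds.
Answer: valid


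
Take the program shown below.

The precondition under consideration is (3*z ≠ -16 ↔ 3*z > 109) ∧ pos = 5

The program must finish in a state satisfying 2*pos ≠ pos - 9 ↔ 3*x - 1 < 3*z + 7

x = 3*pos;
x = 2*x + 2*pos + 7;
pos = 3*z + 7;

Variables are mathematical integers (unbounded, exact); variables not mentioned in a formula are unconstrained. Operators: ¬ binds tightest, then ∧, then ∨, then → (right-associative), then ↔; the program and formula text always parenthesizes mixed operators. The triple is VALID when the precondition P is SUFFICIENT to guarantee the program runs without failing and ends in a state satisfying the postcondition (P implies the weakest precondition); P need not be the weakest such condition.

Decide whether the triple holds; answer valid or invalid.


Working backward. After the program, the postcondition 2*pos ≠ pos - 9 ↔ 3*x - 1 < 3*z + 7 must hold; in canonical form it is pos ≠ -9 ↔ 3*x < 3*z + 8.
Before pos := 3*z + 7: 3*z ≠ -16 ↔ 3*x < 3*z + 8
Before x := 2*x + 2*pos + 7: 3*z ≠ -16 ↔ 6*pos + 6*x < 3*z - 13
Before x := 3*pos: 3*z ≠ -16 ↔ 24*pos < 3*z - 13
The weakest precondition is 3*z ≠ -16 ↔ 24*pos < 3*z - 13.
Check whether (3*z ≠ -16 ↔ 3*z > 109) ∧ pos = 5 implies it.
Countermodel: at the initial state pos = 5, z = 37, the precondition holds but the weakest precondition fails.
Answer: invalid
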